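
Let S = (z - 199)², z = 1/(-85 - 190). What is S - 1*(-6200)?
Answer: 3463810076/75625 ≈ 45802.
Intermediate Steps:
z = -1/275 (z = 1/(-275) = -1/275 ≈ -0.0036364)
S = 2994935076/75625 (S = (-1/275 - 199)² = (-54726/275)² = 2994935076/75625 ≈ 39602.)
S - 1*(-6200) = 2994935076/75625 - 1*(-6200) = 2994935076/75625 + 6200 = 3463810076/75625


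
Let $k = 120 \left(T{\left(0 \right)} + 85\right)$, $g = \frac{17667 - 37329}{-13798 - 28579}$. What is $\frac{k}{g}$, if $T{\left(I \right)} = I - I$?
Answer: $\frac{72040900}{3277} \approx 21984.0$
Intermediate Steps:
$g = \frac{19662}{42377}$ ($g = - \frac{19662}{-42377} = \left(-19662\right) \left(- \frac{1}{42377}\right) = \frac{19662}{42377} \approx 0.46398$)
$T{\left(I \right)} = 0$
$k = 10200$ ($k = 120 \left(0 + 85\right) = 120 \cdot 85 = 10200$)
$\frac{k}{g} = \frac{10200}{\frac{19662}{42377}} = 10200 \cdot \frac{42377}{19662} = \frac{72040900}{3277}$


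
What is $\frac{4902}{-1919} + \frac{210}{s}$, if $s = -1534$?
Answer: $- \frac{208491}{77467} \approx -2.6914$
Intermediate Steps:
$\frac{4902}{-1919} + \frac{210}{s} = \frac{4902}{-1919} + \frac{210}{-1534} = 4902 \left(- \frac{1}{1919}\right) + 210 \left(- \frac{1}{1534}\right) = - \frac{258}{101} - \frac{105}{767} = - \frac{208491}{77467}$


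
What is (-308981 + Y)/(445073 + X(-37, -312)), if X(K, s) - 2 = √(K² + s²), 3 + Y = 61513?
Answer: -110143155325/198091656912 + 247471*√98713/198091656912 ≈ -0.55563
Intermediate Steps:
Y = 61510 (Y = -3 + 61513 = 61510)
X(K, s) = 2 + √(K² + s²)
(-308981 + Y)/(445073 + X(-37, -312)) = (-308981 + 61510)/(445073 + (2 + √((-37)² + (-312)²))) = -247471/(445073 + (2 + √(1369 + 97344))) = -247471/(445073 + (2 + √98713)) = -247471/(445075 + √98713)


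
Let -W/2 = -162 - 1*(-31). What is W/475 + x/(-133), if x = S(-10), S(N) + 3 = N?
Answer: 2159/3325 ≈ 0.64932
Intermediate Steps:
S(N) = -3 + N
x = -13 (x = -3 - 10 = -13)
W = 262 (W = -2*(-162 - 1*(-31)) = -2*(-162 + 31) = -2*(-131) = 262)
W/475 + x/(-133) = 262/475 - 13/(-133) = 262*(1/475) - 13*(-1/133) = 262/475 + 13/133 = 2159/3325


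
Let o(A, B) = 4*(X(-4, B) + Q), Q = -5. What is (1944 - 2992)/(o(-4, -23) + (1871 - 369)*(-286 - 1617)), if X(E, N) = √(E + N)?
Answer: 748881412/2042506880677 + 3144*I*√3/2042506880677 ≈ 0.00036665 + 2.6661e-9*I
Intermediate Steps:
o(A, B) = -20 + 4*√(-4 + B) (o(A, B) = 4*(√(-4 + B) - 5) = 4*(-5 + √(-4 + B)) = -20 + 4*√(-4 + B))
(1944 - 2992)/(o(-4, -23) + (1871 - 369)*(-286 - 1617)) = (1944 - 2992)/((-20 + 4*√(-4 - 23)) + (1871 - 369)*(-286 - 1617)) = -1048/((-20 + 4*√(-27)) + 1502*(-1903)) = -1048/((-20 + 4*(3*I*√3)) - 2858306) = -1048/((-20 + 12*I*√3) - 2858306) = -1048/(-2858326 + 12*I*√3)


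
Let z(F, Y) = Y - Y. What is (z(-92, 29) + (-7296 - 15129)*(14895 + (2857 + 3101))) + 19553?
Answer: -467608972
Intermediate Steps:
z(F, Y) = 0
(z(-92, 29) + (-7296 - 15129)*(14895 + (2857 + 3101))) + 19553 = (0 + (-7296 - 15129)*(14895 + (2857 + 3101))) + 19553 = (0 - 22425*(14895 + 5958)) + 19553 = (0 - 22425*20853) + 19553 = (0 - 467628525) + 19553 = -467628525 + 19553 = -467608972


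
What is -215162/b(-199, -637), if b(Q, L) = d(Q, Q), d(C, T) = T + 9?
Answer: 107581/95 ≈ 1132.4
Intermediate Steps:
d(C, T) = 9 + T
b(Q, L) = 9 + Q
-215162/b(-199, -637) = -215162/(9 - 199) = -215162/(-190) = -215162*(-1/190) = 107581/95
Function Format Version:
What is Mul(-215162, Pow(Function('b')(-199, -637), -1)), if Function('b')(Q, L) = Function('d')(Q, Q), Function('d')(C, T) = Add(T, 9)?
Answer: Rational(107581, 95) ≈ 1132.4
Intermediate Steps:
Function('d')(C, T) = Add(9, T)
Function('b')(Q, L) = Add(9, Q)
Mul(-215162, Pow(Function('b')(-199, -637), -1)) = Mul(-215162, Pow(Add(9, -199), -1)) = Mul(-215162, Pow(-190, -1)) = Mul(-215162, Rational(-1, 190)) = Rational(107581, 95)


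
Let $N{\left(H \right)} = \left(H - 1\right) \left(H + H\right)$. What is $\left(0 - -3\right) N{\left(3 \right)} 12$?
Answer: $432$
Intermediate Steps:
$N{\left(H \right)} = 2 H \left(-1 + H\right)$ ($N{\left(H \right)} = \left(-1 + H\right) 2 H = 2 H \left(-1 + H\right)$)
$\left(0 - -3\right) N{\left(3 \right)} 12 = \left(0 - -3\right) 2 \cdot 3 \left(-1 + 3\right) 12 = \left(0 + 3\right) 2 \cdot 3 \cdot 2 \cdot 12 = 3 \cdot 12 \cdot 12 = 36 \cdot 12 = 432$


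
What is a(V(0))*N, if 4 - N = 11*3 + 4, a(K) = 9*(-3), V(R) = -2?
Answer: 891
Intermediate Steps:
a(K) = -27
N = -33 (N = 4 - (11*3 + 4) = 4 - (33 + 4) = 4 - 1*37 = 4 - 37 = -33)
a(V(0))*N = -27*(-33) = 891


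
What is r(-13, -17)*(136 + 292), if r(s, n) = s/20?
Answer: -1391/5 ≈ -278.20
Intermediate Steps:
r(s, n) = s/20 (r(s, n) = s*(1/20) = s/20)
r(-13, -17)*(136 + 292) = ((1/20)*(-13))*(136 + 292) = -13/20*428 = -1391/5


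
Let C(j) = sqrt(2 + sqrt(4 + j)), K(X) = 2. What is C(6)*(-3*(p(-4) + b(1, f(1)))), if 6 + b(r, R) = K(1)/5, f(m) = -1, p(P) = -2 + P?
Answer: 174*sqrt(2 + sqrt(10))/5 ≈ 79.068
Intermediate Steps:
b(r, R) = -28/5 (b(r, R) = -6 + 2/5 = -28/5)
C(6)*(-3*(p(-4) + b(1, f(1)))) = sqrt(2 + sqrt(4 + 6))*(-3*((-2 - 4) - 28/5)) = sqrt(2 + sqrt(10))*(-3*(-6 - 28/5)) = sqrt(2 + sqrt(10))*(-3*(-58/5)) = sqrt(2 + sqrt(10))*(174/5) = 174*sqrt(2 + sqrt(10))/5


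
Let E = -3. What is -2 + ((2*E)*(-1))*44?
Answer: 262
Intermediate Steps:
-2 + ((2*E)*(-1))*44 = -2 + ((2*(-3))*(-1))*44 = -2 - 6*(-1)*44 = -2 + 6*44 = -2 + 264 = 262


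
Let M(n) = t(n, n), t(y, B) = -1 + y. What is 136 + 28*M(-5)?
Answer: -32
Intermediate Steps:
M(n) = -1 + n
136 + 28*M(-5) = 136 + 28*(-1 - 5) = 136 + 28*(-6) = 136 - 168 = -32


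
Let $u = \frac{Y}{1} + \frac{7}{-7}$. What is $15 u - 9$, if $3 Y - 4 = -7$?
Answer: $-39$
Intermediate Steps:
$Y = -1$ ($Y = \frac{4}{3} + \frac{1}{3} \left(-7\right) = \frac{4}{3} - \frac{7}{3} = -1$)
$u = -2$ ($u = - 1^{-1} + \frac{7}{-7} = \left(-1\right) 1 + 7 \left(- \frac{1}{7}\right) = -1 - 1 = -2$)
$15 u - 9 = 15 \left(-2\right) - 9 = -30 - 9 = -39$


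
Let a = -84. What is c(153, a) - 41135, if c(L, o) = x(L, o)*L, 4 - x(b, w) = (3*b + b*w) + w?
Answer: 1868458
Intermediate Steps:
x(b, w) = 4 - w - 3*b - b*w (x(b, w) = 4 - ((3*b + b*w) + w) = 4 - (w + 3*b + b*w) = 4 + (-w - 3*b - b*w) = 4 - w - 3*b - b*w)
c(L, o) = L*(4 - o - 3*L - L*o) (c(L, o) = (4 - o - 3*L - L*o)*L = L*(4 - o - 3*L - L*o))
c(153, a) - 41135 = 153*(4 - 1*(-84) - 3*153 - 1*153*(-84)) - 41135 = 153*(4 + 84 - 459 + 12852) - 41135 = 153*12481 - 41135 = 1909593 - 41135 = 1868458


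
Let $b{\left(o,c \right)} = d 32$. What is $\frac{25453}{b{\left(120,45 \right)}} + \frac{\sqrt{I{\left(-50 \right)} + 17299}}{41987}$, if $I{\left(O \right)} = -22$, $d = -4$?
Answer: $- \frac{25453}{128} + \frac{\sqrt{17277}}{41987} \approx -198.85$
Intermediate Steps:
$b{\left(o,c \right)} = -128$ ($b{\left(o,c \right)} = \left(-4\right) 32 = -128$)
$\frac{25453}{b{\left(120,45 \right)}} + \frac{\sqrt{I{\left(-50 \right)} + 17299}}{41987} = \frac{25453}{-128} + \frac{\sqrt{-22 + 17299}}{41987} = 25453 \left(- \frac{1}{128}\right) + \sqrt{17277} \cdot \frac{1}{41987} = - \frac{25453}{128} + \frac{\sqrt{17277}}{41987}$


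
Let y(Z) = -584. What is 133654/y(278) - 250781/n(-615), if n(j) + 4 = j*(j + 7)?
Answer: -3132614073/13647934 ≈ -229.53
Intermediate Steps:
n(j) = -4 + j*(7 + j) (n(j) = -4 + j*(j + 7) = -4 + j*(7 + j))
133654/y(278) - 250781/n(-615) = 133654/(-584) - 250781/(-4 + (-615)² + 7*(-615)) = 133654*(-1/584) - 250781/(-4 + 378225 - 4305) = -66827/292 - 250781/373916 = -3132614073/13647934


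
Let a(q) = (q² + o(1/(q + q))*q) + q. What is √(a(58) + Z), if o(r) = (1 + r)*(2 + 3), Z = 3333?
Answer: √28190/2 ≈ 83.949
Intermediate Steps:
o(r) = 5 + 5*r (o(r) = (1 + r)*5 = 5 + 5*r)
a(q) = q + q² + q*(5 + 5/(2*q)) (a(q) = (q² + (5 + 5/(q + q))*q) + q = (q² + (5 + 5/((2*q)))*q) + q = (q² + (5 + 5*(1/(2*q)))*q) + q = (q² + (5 + 5/(2*q))*q) + q = (q² + q*(5 + 5/(2*q))) + q = q + q² + q*(5 + 5/(2*q)))
√(a(58) + Z) = √((5/2 + 58² + 6*58) + 3333) = √((5/2 + 3364 + 348) + 3333) = √(7429/2 + 3333) = √(14095/2) = √28190/2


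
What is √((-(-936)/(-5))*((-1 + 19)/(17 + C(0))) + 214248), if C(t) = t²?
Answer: 2*√386627430/85 ≈ 462.66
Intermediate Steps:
√((-(-936)/(-5))*((-1 + 19)/(17 + C(0))) + 214248) = √((-(-936)/(-5))*((-1 + 19)/(17 + 0²)) + 214248) = √((-(-936)*(-1)/5)*(18/(17 + 0)) + 214248) = √((-78*12/5)*(18/17) + 214248) = √(-16848/(5*17) + 214248) = √(-936/5*18/17 + 214248) = √(-16848/85 + 214248) = √(18194232/85) = 2*√386627430/85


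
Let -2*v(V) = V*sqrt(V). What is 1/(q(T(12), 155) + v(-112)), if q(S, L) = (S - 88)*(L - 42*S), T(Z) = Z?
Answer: 6631/175968452 - 14*I*sqrt(7)/43992113 ≈ 3.7683e-5 - 8.4198e-7*I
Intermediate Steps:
v(V) = -V**(3/2)/2 (v(V) = -V*sqrt(V)/2 = -V**(3/2)/2)
q(S, L) = (-88 + S)*(L - 42*S)
1/(q(T(12), 155) + v(-112)) = 1/((-88*155 - 42*12**2 + 3696*12 + 155*12) - (-224)*I*sqrt(7)) = 1/((-13640 - 42*144 + 44352 + 1860) - (-224)*I*sqrt(7)) = 1/((-13640 - 6048 + 44352 + 1860) + 224*I*sqrt(7)) = 1/(26524 + 224*I*sqrt(7))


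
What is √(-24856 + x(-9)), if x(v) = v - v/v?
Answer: I*√24866 ≈ 157.69*I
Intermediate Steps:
x(v) = -1 + v (x(v) = v - 1*1 = v - 1 = -1 + v)
√(-24856 + x(-9)) = √(-24856 + (-1 - 9)) = √(-24856 - 10) = √(-24866) = I*√24866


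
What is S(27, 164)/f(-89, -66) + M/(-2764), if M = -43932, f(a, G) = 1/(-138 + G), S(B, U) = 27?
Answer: -3795045/691 ≈ -5492.1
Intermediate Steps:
S(27, 164)/f(-89, -66) + M/(-2764) = 27/(1/(-138 - 66)) - 43932/(-2764) = 27/(1/(-204)) - 43932*(-1/2764) = 27/(-1/204) + 10983/691 = 27*(-204) + 10983/691 = -5508 + 10983/691 = -3795045/691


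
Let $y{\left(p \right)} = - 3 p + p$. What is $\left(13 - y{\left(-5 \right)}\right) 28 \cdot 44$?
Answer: $3696$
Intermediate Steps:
$y{\left(p \right)} = - 2 p$
$\left(13 - y{\left(-5 \right)}\right) 28 \cdot 44 = \left(13 - \left(-2\right) \left(-5\right)\right) 28 \cdot 44 = \left(13 - 10\right) 28 \cdot 44 = 3 \cdot 28 \cdot 44 = 84 \cdot 44 = 3696$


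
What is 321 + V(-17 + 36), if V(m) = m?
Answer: 340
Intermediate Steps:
321 + V(-17 + 36) = 321 + (-17 + 36) = 321 + 19 = 340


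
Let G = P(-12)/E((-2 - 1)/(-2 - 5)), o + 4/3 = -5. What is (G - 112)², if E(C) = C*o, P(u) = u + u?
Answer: 3841600/361 ≈ 10642.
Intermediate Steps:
o = -19/3 (o = -4/3 - 5 = -19/3 ≈ -6.3333)
P(u) = 2*u
E(C) = -19*C/3 (E(C) = C*(-19/3) = -19*C/3)
G = 168/19 (G = (2*(-12))/((-19*(-2 - 1)/(3*(-2 - 5)))) = -24/((-(-19)/(-7))) = -24/((-(-19)*(-1)/7)) = -24/((-19/3*3/7)) = -24/(-19/7) = -24*(-7/19) = 168/19 ≈ 8.8421)
(G - 112)² = (168/19 - 112)² = (-1960/19)² = 3841600/361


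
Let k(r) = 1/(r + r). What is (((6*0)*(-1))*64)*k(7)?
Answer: 0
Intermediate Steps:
k(r) = 1/(2*r)
(((6*0)*(-1))*64)*k(7) = (((6*0)*(-1))*64)*((½)/7) = ((0*(-1))*64)*((½)*(⅐)) = (0*64)*(1/14) = 0*(1/14) = 0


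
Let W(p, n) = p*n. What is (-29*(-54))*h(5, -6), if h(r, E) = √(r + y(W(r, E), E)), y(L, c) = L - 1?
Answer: 1566*I*√26 ≈ 7985.1*I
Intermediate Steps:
W(p, n) = n*p
y(L, c) = -1 + L
h(r, E) = √(-1 + r + E*r) (h(r, E) = √(r + (-1 + E*r)) = √(-1 + r + E*r))
(-29*(-54))*h(5, -6) = (-29*(-54))*√(-1 + 5 - 6*5) = 1566*√(-1 + 5 - 30) = 1566*√(-26) = 1566*(I*√26) = 1566*I*√26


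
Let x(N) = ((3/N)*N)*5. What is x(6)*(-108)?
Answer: -1620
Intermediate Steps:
x(N) = 15 (x(N) = 3*5 = 15)
x(6)*(-108) = 15*(-108) = -1620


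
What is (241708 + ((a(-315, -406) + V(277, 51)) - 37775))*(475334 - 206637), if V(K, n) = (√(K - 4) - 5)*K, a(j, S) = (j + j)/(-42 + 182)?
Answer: 108845661639/2 + 74429069*√273 ≈ 5.5653e+10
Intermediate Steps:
a(j, S) = j/70 (a(j, S) = (2*j)/140 = (2*j)*(1/140) = j/70)
V(K, n) = K*(-5 + √(-4 + K)) (V(K, n) = (√(-4 + K) - 5)*K = (-5 + √(-4 + K))*K = K*(-5 + √(-4 + K)))
(241708 + ((a(-315, -406) + V(277, 51)) - 37775))*(475334 - 206637) = (241708 + (((1/70)*(-315) + 277*(-5 + √(-4 + 277))) - 37775))*(475334 - 206637) = (241708 + ((-9/2 + 277*(-5 + √273)) - 37775))*268697 = (241708 + ((-9/2 + (-1385 + 277*√273)) - 37775))*268697 = (241708 + ((-2779/2 + 277*√273) - 37775))*268697 = (241708 + (-78329/2 + 277*√273))*268697 = (405087/2 + 277*√273)*268697 = 108845661639/2 + 74429069*√273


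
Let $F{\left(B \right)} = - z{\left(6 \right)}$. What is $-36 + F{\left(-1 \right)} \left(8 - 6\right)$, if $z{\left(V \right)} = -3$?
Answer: $-30$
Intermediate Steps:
$F{\left(B \right)} = 3$ ($F{\left(B \right)} = \left(-1\right) \left(-3\right) = 3$)
$-36 + F{\left(-1 \right)} \left(8 - 6\right) = -36 + 3 \left(8 - 6\right) = -36 + 3 \cdot 2 = -36 + 6 = -30$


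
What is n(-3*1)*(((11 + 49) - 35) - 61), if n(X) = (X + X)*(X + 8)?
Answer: 1080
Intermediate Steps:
n(X) = 2*X*(8 + X) (n(X) = (2*X)*(8 + X) = 2*X*(8 + X))
n(-3*1)*(((11 + 49) - 35) - 61) = (2*(-3*1)*(8 - 3*1))*(((11 + 49) - 35) - 61) = (2*(-3)*(8 - 3))*((60 - 35) - 61) = (2*(-3)*5)*(25 - 61) = -30*(-36) = 1080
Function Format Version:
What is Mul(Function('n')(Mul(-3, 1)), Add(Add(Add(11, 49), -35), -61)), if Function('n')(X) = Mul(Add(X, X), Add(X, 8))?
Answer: 1080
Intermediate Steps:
Function('n')(X) = Mul(2, X, Add(8, X)) (Function('n')(X) = Mul(Mul(2, X), Add(8, X)) = Mul(2, X, Add(8, X)))
Mul(Function('n')(Mul(-3, 1)), Add(Add(Add(11, 49), -35), -61)) = Mul(Mul(2, Mul(-3, 1), Add(8, Mul(-3, 1))), Add(Add(Add(11, 49), -35), -61)) = Mul(Mul(2, -3, Add(8, -3)), Add(Add(60, -35), -61)) = Mul(Mul(2, -3, 5), Add(25, -61)) = Mul(-30, -36) = 1080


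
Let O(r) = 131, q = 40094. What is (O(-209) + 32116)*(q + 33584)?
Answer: 2375894466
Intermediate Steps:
(O(-209) + 32116)*(q + 33584) = (131 + 32116)*(40094 + 33584) = 32247*73678 = 2375894466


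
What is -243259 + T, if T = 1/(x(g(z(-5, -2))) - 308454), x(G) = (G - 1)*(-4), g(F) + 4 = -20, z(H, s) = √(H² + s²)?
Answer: -75009885687/308354 ≈ -2.4326e+5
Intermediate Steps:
g(F) = -24 (g(F) = -4 - 20 = -24)
x(G) = 4 - 4*G (x(G) = (-1 + G)*(-4) = 4 - 4*G)
T = -1/308354 (T = 1/((4 - 4*(-24)) - 308454) = 1/((4 + 96) - 308454) = 1/(100 - 308454) = 1/(-308354) = -1/308354 ≈ -3.2430e-6)
-243259 + T = -243259 - 1/308354 = -75009885687/308354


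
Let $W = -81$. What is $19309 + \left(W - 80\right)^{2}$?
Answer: $45230$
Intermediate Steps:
$19309 + \left(W - 80\right)^{2} = 19309 + \left(-81 - 80\right)^{2} = 19309 + \left(-161\right)^{2} = 19309 + 25921 = 45230$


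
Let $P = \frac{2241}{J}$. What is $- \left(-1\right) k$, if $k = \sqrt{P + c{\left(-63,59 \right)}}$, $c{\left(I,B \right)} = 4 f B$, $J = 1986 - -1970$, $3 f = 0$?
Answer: $\frac{3 \sqrt{246261}}{1978} \approx 0.75265$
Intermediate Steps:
$f = 0$ ($f = \frac{1}{3} \cdot 0 = 0$)
$J = 3956$ ($J = 1986 + 1970 = 3956$)
$c{\left(I,B \right)} = 0$ ($c{\left(I,B \right)} = 4 \cdot 0 B = 0 B = 0$)
$P = \frac{2241}{3956} \approx 0.56648$
$k = \frac{3 \sqrt{246261}}{1978}$ ($k = \sqrt{\frac{2241}{3956} + 0} = \sqrt{\frac{2241}{3956}} = \frac{3 \sqrt{246261}}{1978} \approx 0.75265$)
$- \left(-1\right) k = - \left(-1\right) \frac{3 \sqrt{246261}}{1978} = - \frac{\left(-3\right) \sqrt{246261}}{1978} = \frac{3 \sqrt{246261}}{1978}$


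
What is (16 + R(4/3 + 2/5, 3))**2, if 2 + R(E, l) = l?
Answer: 289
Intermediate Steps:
R(E, l) = -2 + l
(16 + R(4/3 + 2/5, 3))**2 = (16 + (-2 + 3))**2 = (16 + 1)**2 = 17**2 = 289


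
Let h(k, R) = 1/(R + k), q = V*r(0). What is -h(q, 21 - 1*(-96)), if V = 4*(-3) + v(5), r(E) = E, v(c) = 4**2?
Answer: -1/117 ≈ -0.0085470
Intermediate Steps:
v(c) = 16
V = 4 (V = 4*(-3) + 16 = -12 + 16 = 4)
q = 0 (q = 4*0 = 0)
-h(q, 21 - 1*(-96)) = -1/((21 - 1*(-96)) + 0) = -1/((21 + 96) + 0) = -1/(117 + 0) = -1/117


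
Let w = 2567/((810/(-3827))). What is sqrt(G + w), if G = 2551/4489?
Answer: I*sqrt(440974611910)/6030 ≈ 110.13*I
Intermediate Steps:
G = 2551/4489 (G = 2551*(1/4489) = 2551/4489 ≈ 0.56828)
w = -9823909/810 (w = 2567/((810*(-1/3827))) = 2567/(-810/3827) = 2567*(-3827/810) = -9823909/810 ≈ -12128.)
sqrt(G + w) = sqrt(2551/4489 - 9823909/810) = sqrt(-44097461191/3636090) = I*sqrt(440974611910)/6030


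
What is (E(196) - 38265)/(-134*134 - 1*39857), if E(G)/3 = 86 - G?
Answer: 12865/19271 ≈ 0.66758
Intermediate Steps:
E(G) = 258 - 3*G (E(G) = 3*(86 - G) = 258 - 3*G)
(E(196) - 38265)/(-134*134 - 1*39857) = ((258 - 3*196) - 38265)/(-134*134 - 1*39857) = ((258 - 588) - 38265)/(-17956 - 39857) = (-330 - 38265)/(-57813) = -38595*(-1/57813) = 12865/19271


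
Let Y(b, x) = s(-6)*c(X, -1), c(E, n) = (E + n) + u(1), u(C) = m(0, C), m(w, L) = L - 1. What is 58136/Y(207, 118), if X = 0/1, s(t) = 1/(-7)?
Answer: 406952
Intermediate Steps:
m(w, L) = -1 + L
s(t) = -1/7
u(C) = -1 + C
X = 0 (X = 0*1 = 0)
c(E, n) = E + n (c(E, n) = (E + n) + (-1 + 1) = (E + n) + 0 = E + n)
Y(b, x) = 1/7 (Y(b, x) = -(0 - 1)/7 = -1/7*(-1) = 1/7)
58136/Y(207, 118) = 58136/(1/7) = 58136*7 = 406952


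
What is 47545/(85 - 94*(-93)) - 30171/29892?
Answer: 384965241/87952228 ≈ 4.3770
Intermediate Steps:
47545/(85 - 94*(-93)) - 30171/29892 = 47545/(85 + 8742) - 30171*1/29892 = 47545/8827 - 10057/9964 = 384965241/87952228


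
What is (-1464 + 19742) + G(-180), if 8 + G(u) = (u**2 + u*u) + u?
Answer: 82890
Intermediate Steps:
G(u) = -8 + u + 2*u**2 (G(u) = -8 + ((u**2 + u*u) + u) = -8 + ((u**2 + u**2) + u) = -8 + (2*u**2 + u) = -8 + (u + 2*u**2) = -8 + u + 2*u**2)
(-1464 + 19742) + G(-180) = (-1464 + 19742) + (-8 - 180 + 2*(-180)**2) = 18278 + (-8 - 180 + 2*32400) = 18278 + (-8 - 180 + 64800) = 18278 + 64612 = 82890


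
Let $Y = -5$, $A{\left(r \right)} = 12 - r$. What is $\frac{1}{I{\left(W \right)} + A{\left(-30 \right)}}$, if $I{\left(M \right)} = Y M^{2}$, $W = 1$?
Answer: $\frac{1}{37} \approx 0.027027$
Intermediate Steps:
$I{\left(M \right)} = - 5 M^{2}$
$\frac{1}{I{\left(W \right)} + A{\left(-30 \right)}} = \frac{1}{- 5 \cdot 1^{2} + \left(12 - -30\right)} = \frac{1}{\left(-5\right) 1 + \left(12 + 30\right)} = \frac{1}{-5 + 42} = \frac{1}{37}$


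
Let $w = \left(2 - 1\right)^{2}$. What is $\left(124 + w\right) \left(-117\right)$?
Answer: $-14625$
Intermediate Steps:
$w = 1$ ($w = 1^{2} = 1$)
$\left(124 + w\right) \left(-117\right) = \left(124 + 1\right) \left(-117\right) = 125 \left(-117\right) = -14625$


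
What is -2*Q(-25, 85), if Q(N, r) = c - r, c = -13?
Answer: 196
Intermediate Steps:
Q(N, r) = -13 - r
-2*Q(-25, 85) = -2*(-13 - 1*85) = -2*(-13 - 85) = -2*(-98) = 196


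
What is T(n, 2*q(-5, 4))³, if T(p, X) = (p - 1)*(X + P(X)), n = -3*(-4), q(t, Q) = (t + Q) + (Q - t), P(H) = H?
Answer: 43614208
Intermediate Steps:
q(t, Q) = 2*Q (q(t, Q) = (Q + t) + (Q - t) = 2*Q)
n = 12
T(p, X) = 2*X*(-1 + p) (T(p, X) = (p - 1)*(X + X) = (-1 + p)*(2*X) = 2*X*(-1 + p))
T(n, 2*q(-5, 4))³ = (2*(2*(2*4))*(-1 + 12))³ = (2*(2*8)*11)³ = (2*16*11)³ = 352³ = 43614208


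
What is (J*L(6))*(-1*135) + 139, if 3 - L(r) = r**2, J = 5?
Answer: 22414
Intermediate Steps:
L(r) = 3 - r**2
(J*L(6))*(-1*135) + 139 = (5*(3 - 1*6**2))*(-1*135) + 139 = (5*(3 - 1*36))*(-135) + 139 = (5*(3 - 36))*(-135) + 139 = (5*(-33))*(-135) + 139 = -165*(-135) + 139 = 22275 + 139 = 22414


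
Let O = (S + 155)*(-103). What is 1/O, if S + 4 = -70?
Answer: -1/8343 ≈ -0.00011986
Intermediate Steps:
S = -74 (S = -4 - 70 = -74)
O = -8343 (O = (-74 + 155)*(-103) = 81*(-103) = -8343)
1/O = 1/(-8343) = -1/8343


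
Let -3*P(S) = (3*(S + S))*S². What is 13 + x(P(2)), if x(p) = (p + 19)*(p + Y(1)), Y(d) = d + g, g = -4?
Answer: -44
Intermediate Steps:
Y(d) = -4 + d (Y(d) = d - 4 = -4 + d)
P(S) = -2*S³ (P(S) = -3*(S + S)*S²/3 = -3*(2*S)*S²/3 = -6*S*S²/3 = -2*S³)
x(p) = (-3 + p)*(19 + p) (x(p) = (p + 19)*(p + (-4 + 1)) = (19 + p)*(p - 3) = (19 + p)*(-3 + p) = (-3 + p)*(19 + p))
13 + x(P(2)) = 13 + (-57 + (-2*2³)² + 16*(-2*2³)) = 13 + (-57 + (-2*8)² + 16*(-2*8)) = 13 + (-57 + (-16)² + 16*(-16)) = 13 + (-57 + 256 - 256) = 13 - 57 = -44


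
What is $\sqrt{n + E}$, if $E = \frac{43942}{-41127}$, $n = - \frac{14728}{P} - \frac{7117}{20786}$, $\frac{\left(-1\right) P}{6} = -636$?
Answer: $\frac{i \sqrt{10819059587935857526006}}{45307888566} \approx 2.2957 i$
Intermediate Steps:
$P = 3816$ ($P = \left(-6\right) \left(-636\right) = 3816$)
$n = - \frac{41661835}{9914922}$ ($n = - \frac{14728}{3816} - \frac{7117}{20786} = \left(-14728\right) \frac{1}{3816} - \frac{7117}{20786} = - \frac{1841}{477} - \frac{7117}{20786} = - \frac{41661835}{9914922} \approx -4.2019$)
$E = - \frac{43942}{41127}$ ($E = 43942 \left(- \frac{1}{41127}\right) = - \frac{43942}{41127} \approx -1.0684$)
$\sqrt{n + E} = \sqrt{- \frac{41661835}{9914922} - \frac{43942}{41127}} = \sqrt{- \frac{716369263523}{135923665698}} = \frac{i \sqrt{10819059587935857526006}}{45307888566}$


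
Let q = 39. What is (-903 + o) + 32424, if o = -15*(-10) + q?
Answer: 31710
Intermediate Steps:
o = 189 (o = -15*(-10) + 39 = 150 + 39 = 189)
(-903 + o) + 32424 = (-903 + 189) + 32424 = -714 + 32424 = 31710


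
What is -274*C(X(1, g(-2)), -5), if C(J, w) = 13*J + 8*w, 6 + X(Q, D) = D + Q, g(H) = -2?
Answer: 35894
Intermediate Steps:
X(Q, D) = -6 + D + Q (X(Q, D) = -6 + (D + Q) = -6 + D + Q)
C(J, w) = 8*w + 13*J
-274*C(X(1, g(-2)), -5) = -274*(8*(-5) + 13*(-6 - 2 + 1)) = -274*(-40 + 13*(-7)) = -274*(-40 - 91) = -274*(-131) = 35894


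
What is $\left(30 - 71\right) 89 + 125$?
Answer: $-3524$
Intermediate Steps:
$\left(30 - 71\right) 89 + 125 = \left(-41\right) 89 + 125 = -3649 + 125 = -3524$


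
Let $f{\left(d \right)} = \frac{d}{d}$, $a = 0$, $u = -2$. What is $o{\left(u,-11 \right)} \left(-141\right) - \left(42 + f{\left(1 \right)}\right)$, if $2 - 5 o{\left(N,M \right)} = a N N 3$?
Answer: $- \frac{497}{5} \approx -99.4$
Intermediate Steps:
$f{\left(d \right)} = 1$
$o{\left(N,M \right)} = \frac{2}{5}$ ($o{\left(N,M \right)} = \frac{2}{5} - \frac{0 N N 3}{5} = \frac{2}{5} - \frac{0 N^{2} \cdot 3}{5} = \frac{2}{5} - \frac{0 \cdot 3 N^{2}}{5} = \frac{2}{5} - 0 = \frac{2}{5} + 0 = \frac{2}{5}$)
$o{\left(u,-11 \right)} \left(-141\right) - \left(42 + f{\left(1 \right)}\right) = \frac{2}{5} \left(-141\right) - 43 = - \frac{282}{5} - 43 = - \frac{497}{5}$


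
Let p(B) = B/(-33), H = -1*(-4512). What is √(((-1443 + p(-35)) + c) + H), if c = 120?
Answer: 2*√868494/33 ≈ 56.481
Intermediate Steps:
H = 4512
p(B) = -B/33 (p(B) = B*(-1/33) = -B/33)
√(((-1443 + p(-35)) + c) + H) = √(((-1443 - 1/33*(-35)) + 120) + 4512) = √(((-1443 + 35/33) + 120) + 4512) = √((-47584/33 + 120) + 4512) = √(-43624/33 + 4512) = √(105272/33) = 2*√868494/33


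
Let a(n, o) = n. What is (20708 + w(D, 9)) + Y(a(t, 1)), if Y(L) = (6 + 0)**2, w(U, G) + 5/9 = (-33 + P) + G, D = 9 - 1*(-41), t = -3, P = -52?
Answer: 186007/9 ≈ 20667.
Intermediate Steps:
D = 50 (D = 9 + 41 = 50)
w(U, G) = -770/9 + G (w(U, G) = -5/9 + ((-33 - 52) + G) = -5/9 + (-85 + G) = -770/9 + G)
Y(L) = 36 (Y(L) = 6**2 = 36)
(20708 + w(D, 9)) + Y(a(t, 1)) = (20708 + (-770/9 + 9)) + 36 = (20708 - 689/9) + 36 = 185683/9 + 36 = 186007/9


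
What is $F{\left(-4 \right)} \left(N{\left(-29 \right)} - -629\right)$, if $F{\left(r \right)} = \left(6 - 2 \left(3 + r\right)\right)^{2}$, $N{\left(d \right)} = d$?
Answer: $38400$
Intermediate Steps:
$F{\left(r \right)} = 4 r^{2}$ ($F{\left(r \right)} = \left(6 - \left(6 + 2 r\right)\right)^{2} = \left(- 2 r\right)^{2} = 4 r^{2}$)
$F{\left(-4 \right)} \left(N{\left(-29 \right)} - -629\right) = 4 \left(-4\right)^{2} \left(-29 - -629\right) = 4 \cdot 16 \left(-29 + 629\right) = 64 \cdot 600 = 38400$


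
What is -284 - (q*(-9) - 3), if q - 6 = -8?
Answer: -299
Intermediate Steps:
q = -2 (q = 6 - 8 = -2)
-284 - (q*(-9) - 3) = -284 - (-2*(-9) - 3) = -284 - (18 - 3) = -284 - 1*15 = -284 - 15 = -299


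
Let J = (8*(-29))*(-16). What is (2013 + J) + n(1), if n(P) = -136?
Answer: 5589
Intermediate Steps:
J = 3712 (J = -232*(-16) = 3712)
(2013 + J) + n(1) = (2013 + 3712) - 136 = 5725 - 136 = 5589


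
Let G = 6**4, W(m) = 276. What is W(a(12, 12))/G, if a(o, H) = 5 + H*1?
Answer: 23/108 ≈ 0.21296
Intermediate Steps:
a(o, H) = 5 + H
G = 1296
W(a(12, 12))/G = 276/1296 = 276*(1/1296) = 23/108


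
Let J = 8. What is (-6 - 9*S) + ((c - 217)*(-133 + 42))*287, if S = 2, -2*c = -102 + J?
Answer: 4439866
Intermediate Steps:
c = 47 (c = -(-102 + 8)/2 = -½*(-94) = 47)
(-6 - 9*S) + ((c - 217)*(-133 + 42))*287 = (-6 - 9*2) + ((47 - 217)*(-133 + 42))*287 = (-6 - 18) - 170*(-91)*287 = -24 + 15470*287 = -24 + 4439890 = 4439866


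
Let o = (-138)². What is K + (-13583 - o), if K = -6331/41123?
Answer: -1341726452/41123 ≈ -32627.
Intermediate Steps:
K = -6331/41123 (K = -6331*1/41123 = -6331/41123 ≈ -0.15395)
o = 19044
K + (-13583 - o) = -6331/41123 + (-13583 - 1*19044) = -6331/41123 + (-13583 - 19044) = -6331/41123 - 32627 = -1341726452/41123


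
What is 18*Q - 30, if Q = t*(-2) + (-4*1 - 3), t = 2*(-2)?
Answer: -12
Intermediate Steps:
t = -4
Q = 1 (Q = -4*(-2) + (-4*1 - 3) = 8 + (-4 - 3) = 8 - 7 = 1)
18*Q - 30 = 18*1 - 30 = 18 - 30 = -12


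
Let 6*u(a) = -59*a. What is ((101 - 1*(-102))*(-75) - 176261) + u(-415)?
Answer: -1124431/6 ≈ -1.8741e+5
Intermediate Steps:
u(a) = -59*a/6 (u(a) = (-59*a)/6 = -59*a/6)
((101 - 1*(-102))*(-75) - 176261) + u(-415) = ((101 - 1*(-102))*(-75) - 176261) - 59/6*(-415) = ((101 + 102)*(-75) - 176261) + 24485/6 = (203*(-75) - 176261) + 24485/6 = (-15225 - 176261) + 24485/6 = -191486 + 24485/6 = -1124431/6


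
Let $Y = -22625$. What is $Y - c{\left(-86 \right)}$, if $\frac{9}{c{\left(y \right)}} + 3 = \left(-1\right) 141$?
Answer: $- \frac{361999}{16} \approx -22625.0$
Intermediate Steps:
$c{\left(y \right)} = - \frac{1}{16}$ ($c{\left(y \right)} = \frac{9}{-3 - 141} = \frac{9}{-144} = 9 \left(- \frac{1}{144}\right) = - \frac{1}{16}$)
$Y - c{\left(-86 \right)} = -22625 - - \frac{1}{16} = -22625 + \frac{1}{16} = - \frac{361999}{16}$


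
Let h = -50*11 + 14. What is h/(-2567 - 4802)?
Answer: 536/7369 ≈ 0.072737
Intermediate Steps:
h = -536 (h = -550 + 14 = -536)
h/(-2567 - 4802) = -536/(-2567 - 4802) = -536/(-7369) = -536*(-1/7369) = 536/7369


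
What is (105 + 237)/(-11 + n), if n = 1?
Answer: -171/5 ≈ -34.200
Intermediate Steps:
(105 + 237)/(-11 + n) = (105 + 237)/(-11 + 1) = 342/(-10) = 342*(-⅒) = -171/5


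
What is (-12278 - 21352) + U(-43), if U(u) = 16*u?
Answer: -34318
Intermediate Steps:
(-12278 - 21352) + U(-43) = (-12278 - 21352) + 16*(-43) = -33630 - 688 = -34318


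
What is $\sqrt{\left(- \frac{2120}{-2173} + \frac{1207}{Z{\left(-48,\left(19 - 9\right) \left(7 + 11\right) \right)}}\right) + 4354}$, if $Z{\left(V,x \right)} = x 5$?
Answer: $\frac{\sqrt{6590671567}}{1230} \approx 66.002$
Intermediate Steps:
$Z{\left(V,x \right)} = 5 x$
$\sqrt{\left(- \frac{2120}{-2173} + \frac{1207}{Z{\left(-48,\left(19 - 9\right) \left(7 + 11\right) \right)}}\right) + 4354} = \sqrt{\left(- \frac{2120}{-2173} + \frac{1207}{5 \left(19 - 9\right) \left(7 + 11\right)}\right) + 4354} = \sqrt{\left(\left(-2120\right) \left(- \frac{1}{2173}\right) + \frac{1207}{5 \cdot 10 \cdot 18}\right) + 4354} = \sqrt{\left(\frac{40}{41} + \frac{1207}{5 \cdot 180}\right) + 4354} = \sqrt{\left(\frac{40}{41} + \frac{1207}{900}\right) + 4354} = \sqrt{\frac{85487}{36900} + 4354} = \sqrt{\frac{160748087}{36900}} = \frac{\sqrt{6590671567}}{1230}$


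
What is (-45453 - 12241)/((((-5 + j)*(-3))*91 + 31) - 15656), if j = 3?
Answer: 57694/15079 ≈ 3.8261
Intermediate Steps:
(-45453 - 12241)/((((-5 + j)*(-3))*91 + 31) - 15656) = (-45453 - 12241)/((((-5 + 3)*(-3))*91 + 31) - 15656) = -57694/((-2*(-3)*91 + 31) - 15656) = -57694/((6*91 + 31) - 15656) = -57694/((546 + 31) - 15656) = -57694/(577 - 15656) = -57694/(-15079) = -57694*(-1/15079) = 57694/15079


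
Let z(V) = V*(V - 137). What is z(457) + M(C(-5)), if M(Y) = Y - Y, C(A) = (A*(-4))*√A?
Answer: 146240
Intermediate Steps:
C(A) = -4*A^(3/2) (C(A) = (-4*A)*√A = -4*A^(3/2))
z(V) = V*(-137 + V)
M(Y) = 0
z(457) + M(C(-5)) = 457*(-137 + 457) + 0 = 457*320 + 0 = 146240 + 0 = 146240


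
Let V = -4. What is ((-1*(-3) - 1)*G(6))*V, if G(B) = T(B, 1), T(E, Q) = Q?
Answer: -8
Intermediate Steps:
G(B) = 1
((-1*(-3) - 1)*G(6))*V = ((-1*(-3) - 1)*1)*(-4) = ((3 - 1)*1)*(-4) = (2*1)*(-4) = 2*(-4) = -8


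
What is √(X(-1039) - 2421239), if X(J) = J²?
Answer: 7*I*√27382 ≈ 1158.3*I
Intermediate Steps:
√(X(-1039) - 2421239) = √((-1039)² - 2421239) = √(1079521 - 2421239) = √(-1341718) = 7*I*√27382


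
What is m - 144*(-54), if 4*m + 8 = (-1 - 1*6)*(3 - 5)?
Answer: 15555/2 ≈ 7777.5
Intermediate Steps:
m = 3/2 (m = -2 + ((-1 - 1*6)*(3 - 5))/4 = -2 + ((-1 - 6)*(-2))/4 = -2 + (-7*(-2))/4 = -2 + (¼)*14 = -2 + 7/2 = 3/2 ≈ 1.5000)
m - 144*(-54) = 3/2 - 144*(-54) = 3/2 + 7776 = 15555/2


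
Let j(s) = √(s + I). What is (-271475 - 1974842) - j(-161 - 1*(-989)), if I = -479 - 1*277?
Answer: -2246317 - 6*√2 ≈ -2.2463e+6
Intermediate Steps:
I = -756 (I = -479 - 277 = -756)
j(s) = √(-756 + s) (j(s) = √(s - 756) = √(-756 + s))
(-271475 - 1974842) - j(-161 - 1*(-989)) = (-271475 - 1974842) - √(-756 + (-161 - 1*(-989))) = -2246317 - √(-756 + (-161 + 989)) = -2246317 - √(-756 + 828) = -2246317 - √72 = -2246317 - 6*√2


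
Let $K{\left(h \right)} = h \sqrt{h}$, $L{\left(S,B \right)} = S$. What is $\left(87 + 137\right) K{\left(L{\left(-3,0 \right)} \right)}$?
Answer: $- 672 i \sqrt{3} \approx - 1163.9 i$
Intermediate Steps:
$K{\left(h \right)} = h^{\frac{3}{2}}$
$\left(87 + 137\right) K{\left(L{\left(-3,0 \right)} \right)} = \left(87 + 137\right) \left(-3\right)^{\frac{3}{2}} = 224 \left(- 3 i \sqrt{3}\right) = - 672 i \sqrt{3}$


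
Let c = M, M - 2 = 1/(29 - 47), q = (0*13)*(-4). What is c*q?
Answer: 0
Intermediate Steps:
q = 0 (q = 0*(-4) = 0)
M = 35/18 (M = 2 + 1/(29 - 47) = 2 + 1/(-18) = 2 - 1/18 = 35/18 ≈ 1.9444)
c = 35/18 ≈ 1.9444
c*q = (35/18)*0 = 0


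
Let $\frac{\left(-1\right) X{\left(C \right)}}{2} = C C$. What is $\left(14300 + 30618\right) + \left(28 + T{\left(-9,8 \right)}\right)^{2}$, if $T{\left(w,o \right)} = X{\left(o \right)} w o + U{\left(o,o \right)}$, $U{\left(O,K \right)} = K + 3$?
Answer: $85699943$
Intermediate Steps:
$U{\left(O,K \right)} = 3 + K$
$X{\left(C \right)} = - 2 C^{2}$ ($X{\left(C \right)} = - 2 C C = - 2 C^{2}$)
$T{\left(w,o \right)} = 3 + o - 2 w o^{3}$ ($T{\left(w,o \right)} = - 2 o^{2} w o + \left(3 + o\right) = - 2 w o^{2} o + \left(3 + o\right) = - 2 w o^{3} + \left(3 + o\right) = 3 + o - 2 w o^{3}$)
$\left(14300 + 30618\right) + \left(28 + T{\left(-9,8 \right)}\right)^{2} = \left(14300 + 30618\right) + \left(28 + \left(3 + 8 - - 18 \cdot 8^{3}\right)\right)^{2} = 44918 + \left(28 + \left(3 + 8 - \left(-18\right) 512\right)\right)^{2} = 44918 + \left(28 + \left(3 + 8 + 9216\right)\right)^{2} = 44918 + \left(28 + 9227\right)^{2} = 44918 + 9255^{2} = 44918 + 85655025 = 85699943$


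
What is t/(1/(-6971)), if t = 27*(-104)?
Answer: 19574568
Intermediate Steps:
t = -2808
t/(1/(-6971)) = -2808/(1/(-6971)) = -2808/(-1/6971) = -2808*(-6971) = 19574568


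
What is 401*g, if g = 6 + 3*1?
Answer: 3609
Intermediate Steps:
g = 9 (g = 6 + 3 = 9)
401*g = 401*9 = 3609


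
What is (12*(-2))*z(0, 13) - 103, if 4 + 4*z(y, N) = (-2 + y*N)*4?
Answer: -31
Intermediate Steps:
z(y, N) = -3 + N*y (z(y, N) = -1 + ((-2 + y*N)*4)/4 = -1 + ((-2 + N*y)*4)/4 = -1 + (-8 + 4*N*y)/4 = -1 + (-2 + N*y) = -3 + N*y)
(12*(-2))*z(0, 13) - 103 = (12*(-2))*(-3 + 13*0) - 103 = -24*(-3 + 0) - 103 = -24*(-3) - 103 = 72 - 103 = -31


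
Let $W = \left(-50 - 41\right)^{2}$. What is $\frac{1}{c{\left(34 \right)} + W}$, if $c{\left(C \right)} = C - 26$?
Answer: $\frac{1}{8289} \approx 0.00012064$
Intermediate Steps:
$c{\left(C \right)} = -26 + C$
$W = 8281$ ($W = \left(-91\right)^{2} = 8281$)
$\frac{1}{c{\left(34 \right)} + W} = \frac{1}{\left(-26 + 34\right) + 8281} = \frac{1}{8 + 8281} = \frac{1}{8289}$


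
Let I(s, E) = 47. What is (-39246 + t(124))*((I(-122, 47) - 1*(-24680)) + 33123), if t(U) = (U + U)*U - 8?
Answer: -491840700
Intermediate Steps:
t(U) = -8 + 2*U² (t(U) = (2*U)*U - 8 = 2*U² - 8 = -8 + 2*U²)
(-39246 + t(124))*((I(-122, 47) - 1*(-24680)) + 33123) = (-39246 + (-8 + 2*124²))*((47 - 1*(-24680)) + 33123) = (-39246 + (-8 + 2*15376))*((47 + 24680) + 33123) = (-39246 + (-8 + 30752))*(24727 + 33123) = (-39246 + 30744)*57850 = -8502*57850 = -491840700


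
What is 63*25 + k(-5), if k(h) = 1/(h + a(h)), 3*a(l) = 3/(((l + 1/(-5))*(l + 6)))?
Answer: 212599/135 ≈ 1574.8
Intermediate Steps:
a(l) = 1/((6 + l)*(-1/5 + l)) (a(l) = (3/(((l + 1/(-5))*(l + 6))))/3 = (3/(((l - 1/5)*(6 + l))))/3 = (3/(((-1/5 + l)*(6 + l))))/3 = (3/(((6 + l)*(-1/5 + l))))/3 = (3*(1/((6 + l)*(-1/5 + l))))/3 = (3/((6 + l)*(-1/5 + l)))/3 = 1/((6 + l)*(-1/5 + l)))
k(h) = 1/(h + 5/(-6 + 5*h**2 + 29*h))
63*25 + k(-5) = 63*25 + (-6 + 5*(-5)**2 + 29*(-5))/(5 - 5*(-6 + 5*(-5)**2 + 29*(-5))) = 1575 + (-6 + 5*25 - 145)/(5 - 5*(-6 + 5*25 - 145)) = 1575 + (-6 + 125 - 145)/(5 - 5*(-6 + 125 - 145)) = 1575 - 26/(5 - 5*(-26)) = 1575 - 26/(5 + 130) = 1575 - 26/135 = 212599/135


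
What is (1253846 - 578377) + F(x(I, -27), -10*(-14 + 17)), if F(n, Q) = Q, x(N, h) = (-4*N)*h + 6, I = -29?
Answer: 675439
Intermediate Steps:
x(N, h) = 6 - 4*N*h (x(N, h) = -4*N*h + 6 = 6 - 4*N*h)
(1253846 - 578377) + F(x(I, -27), -10*(-14 + 17)) = (1253846 - 578377) - 10*(-14 + 17) = 675469 - 10*3 = 675469 - 30 = 675439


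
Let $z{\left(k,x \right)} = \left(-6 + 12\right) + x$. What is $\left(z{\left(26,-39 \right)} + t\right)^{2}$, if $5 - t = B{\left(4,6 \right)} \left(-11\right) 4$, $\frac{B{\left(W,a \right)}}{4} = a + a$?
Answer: $4343056$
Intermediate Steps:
$B{\left(W,a \right)} = 8 a$ ($B{\left(W,a \right)} = 4 \left(a + a\right) = 4 \cdot 2 a = 8 a$)
$t = 2117$ ($t = 5 - 8 \cdot 6 \left(-11\right) 4 = 5 - 48 \left(-11\right) 4 = 5 - \left(-528\right) 4 = 5 - -2112 = 5 + 2112 = 2117$)
$z{\left(k,x \right)} = 6 + x$
$\left(z{\left(26,-39 \right)} + t\right)^{2} = \left(\left(6 - 39\right) + 2117\right)^{2} = \left(-33 + 2117\right)^{2} = 2084^{2} = 4343056$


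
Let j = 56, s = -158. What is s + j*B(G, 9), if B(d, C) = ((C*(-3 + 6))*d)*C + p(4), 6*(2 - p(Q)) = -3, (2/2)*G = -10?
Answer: -136098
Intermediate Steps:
G = -10
p(Q) = 5/2 (p(Q) = 2 - 1/6*(-3) = 2 + 1/2 = 5/2)
B(d, C) = 5/2 + 3*d*C**2 (B(d, C) = ((C*(-3 + 6))*d)*C + 5/2 = ((C*3)*d)*C + 5/2 = ((3*C)*d)*C + 5/2 = (3*C*d)*C + 5/2 = 3*d*C**2 + 5/2 = 5/2 + 3*d*C**2)
s + j*B(G, 9) = -158 + 56*(5/2 + 3*(-10)*9**2) = -158 + 56*(5/2 + 3*(-10)*81) = -158 + 56*(5/2 - 2430) = -158 + 56*(-4855/2) = -158 - 135940 = -136098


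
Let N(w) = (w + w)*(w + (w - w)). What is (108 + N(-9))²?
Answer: 72900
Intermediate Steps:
N(w) = 2*w² (N(w) = (2*w)*(w + 0) = (2*w)*w = 2*w²)
(108 + N(-9))² = (108 + 2*(-9)²)² = (108 + 2*81)² = (108 + 162)² = 270² = 72900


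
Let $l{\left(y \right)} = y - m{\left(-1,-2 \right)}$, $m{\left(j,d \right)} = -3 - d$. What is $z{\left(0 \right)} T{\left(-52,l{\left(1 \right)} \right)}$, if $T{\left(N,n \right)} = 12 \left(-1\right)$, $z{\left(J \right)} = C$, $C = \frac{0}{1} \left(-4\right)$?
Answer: $0$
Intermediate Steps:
$l{\left(y \right)} = 1 + y$ ($l{\left(y \right)} = y - \left(-3 - -2\right) = y - \left(-3 + 2\right) = y - -1 = y + 1 = 1 + y$)
$C = 0$ ($C = 0 \cdot 1 \left(-4\right) = 0 \left(-4\right) = 0$)
$z{\left(J \right)} = 0$
$T{\left(N,n \right)} = -12$
$z{\left(0 \right)} T{\left(-52,l{\left(1 \right)} \right)} = 0 \left(-12\right) = 0$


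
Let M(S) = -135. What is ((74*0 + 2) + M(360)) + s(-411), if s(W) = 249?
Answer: 116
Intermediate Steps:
((74*0 + 2) + M(360)) + s(-411) = ((74*0 + 2) - 135) + 249 = ((0 + 2) - 135) + 249 = (2 - 135) + 249 = -133 + 249 = 116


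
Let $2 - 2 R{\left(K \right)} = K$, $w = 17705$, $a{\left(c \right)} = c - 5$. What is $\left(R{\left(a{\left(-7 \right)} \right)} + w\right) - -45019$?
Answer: $62731$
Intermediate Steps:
$a{\left(c \right)} = -5 + c$ ($a{\left(c \right)} = c - 5 = -5 + c$)
$R{\left(K \right)} = 1 - \frac{K}{2}$
$\left(R{\left(a{\left(-7 \right)} \right)} + w\right) - -45019 = \left(\left(1 - \frac{-5 - 7}{2}\right) + 17705\right) - -45019 = \left(\left(1 - -6\right) + 17705\right) + 45019 = \left(\left(1 + 6\right) + 17705\right) + 45019 = \left(7 + 17705\right) + 45019 = 17712 + 45019 = 62731$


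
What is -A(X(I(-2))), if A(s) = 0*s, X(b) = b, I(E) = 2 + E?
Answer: 0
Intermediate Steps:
A(s) = 0
-A(X(I(-2))) = -1*0 = 0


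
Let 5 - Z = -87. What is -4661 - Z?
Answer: -4753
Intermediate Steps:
Z = 92 (Z = 5 - 1*(-87) = 5 + 87 = 92)
-4661 - Z = -4661 - 1*92 = -4661 - 92 = -4753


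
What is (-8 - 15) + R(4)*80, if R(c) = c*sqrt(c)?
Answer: 617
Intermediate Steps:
R(c) = c**(3/2)
(-8 - 15) + R(4)*80 = (-8 - 15) + 4**(3/2)*80 = -23 + 8*80 = -23 + 640 = 617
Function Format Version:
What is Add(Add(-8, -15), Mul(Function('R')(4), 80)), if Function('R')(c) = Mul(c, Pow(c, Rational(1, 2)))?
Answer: 617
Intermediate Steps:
Function('R')(c) = Pow(c, Rational(3, 2))
Add(Add(-8, -15), Mul(Function('R')(4), 80)) = Add(Add(-8, -15), Mul(Pow(4, Rational(3, 2)), 80)) = Add(-23, Mul(8, 80)) = Add(-23, 640) = 617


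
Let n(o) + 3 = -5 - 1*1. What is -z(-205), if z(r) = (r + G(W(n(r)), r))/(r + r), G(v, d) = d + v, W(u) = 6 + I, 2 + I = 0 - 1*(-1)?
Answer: -81/82 ≈ -0.98780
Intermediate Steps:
n(o) = -9 (n(o) = -3 + (-5 - 1*1) = -3 + (-5 - 1) = -3 - 6 = -9)
I = -1 (I = -2 + (0 - 1*(-1)) = -2 + (0 + 1) = -2 + 1 = -1)
W(u) = 5 (W(u) = 6 - 1 = 5)
z(r) = (5 + 2*r)/(2*r) (z(r) = (r + (r + 5))/(r + r) = (r + (5 + r))/((2*r)) = (5 + 2*r)*(1/(2*r)) = (5 + 2*r)/(2*r))
-z(-205) = -(5/2 - 205)/(-205) = -(-1)*(-405)/(205*2) = -1*81/82 = -81/82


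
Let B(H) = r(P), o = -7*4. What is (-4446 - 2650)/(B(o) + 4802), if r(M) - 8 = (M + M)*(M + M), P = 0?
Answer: -3548/2405 ≈ -1.4753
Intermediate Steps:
o = -28
r(M) = 8 + 4*M**2 (r(M) = 8 + (M + M)*(M + M) = 8 + (2*M)*(2*M) = 8 + 4*M**2)
B(H) = 8 (B(H) = 8 + 4*0**2 = 8 + 4*0 = 8 + 0 = 8)
(-4446 - 2650)/(B(o) + 4802) = (-4446 - 2650)/(8 + 4802) = -7096/4810 = -7096*1/4810 = -3548/2405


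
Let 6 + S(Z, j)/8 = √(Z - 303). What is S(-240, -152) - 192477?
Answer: -192525 + 8*I*√543 ≈ -1.9253e+5 + 186.42*I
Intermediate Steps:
S(Z, j) = -48 + 8*√(-303 + Z) (S(Z, j) = -48 + 8*√(Z - 303) = -48 + 8*√(-303 + Z))
S(-240, -152) - 192477 = (-48 + 8*√(-303 - 240)) - 192477 = (-48 + 8*√(-543)) - 192477 = (-48 + 8*(I*√543)) - 192477 = (-48 + 8*I*√543) - 192477 = -192525 + 8*I*√543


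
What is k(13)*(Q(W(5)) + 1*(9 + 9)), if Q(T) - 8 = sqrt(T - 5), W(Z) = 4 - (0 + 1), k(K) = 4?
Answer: 104 + 4*I*sqrt(2) ≈ 104.0 + 5.6569*I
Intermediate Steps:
W(Z) = 3 (W(Z) = 4 - 1*1 = 4 - 1 = 3)
Q(T) = 8 + sqrt(-5 + T) (Q(T) = 8 + sqrt(T - 5) = 8 + sqrt(-5 + T))
k(13)*(Q(W(5)) + 1*(9 + 9)) = 4*((8 + sqrt(-5 + 3)) + 1*(9 + 9)) = 4*((8 + sqrt(-2)) + 1*18) = 4*((8 + I*sqrt(2)) + 18) = 4*(26 + I*sqrt(2)) = 104 + 4*I*sqrt(2)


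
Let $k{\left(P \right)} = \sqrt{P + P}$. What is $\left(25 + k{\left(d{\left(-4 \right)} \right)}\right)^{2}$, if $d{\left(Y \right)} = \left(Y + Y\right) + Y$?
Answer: $601 + 100 i \sqrt{6} \approx 601.0 + 244.95 i$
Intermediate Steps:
$d{\left(Y \right)} = 3 Y$ ($d{\left(Y \right)} = 2 Y + Y = 3 Y$)
$k{\left(P \right)} = \sqrt{2} \sqrt{P}$ ($k{\left(P \right)} = \sqrt{2 P} = \sqrt{2} \sqrt{P}$)
$\left(25 + k{\left(d{\left(-4 \right)} \right)}\right)^{2} = \left(25 + \sqrt{2} \sqrt{3 \left(-4\right)}\right)^{2} = \left(25 + \sqrt{2} \sqrt{-12}\right)^{2} = \left(25 + \sqrt{2} \cdot 2 i \sqrt{3}\right)^{2} = \left(25 + 2 i \sqrt{6}\right)^{2}$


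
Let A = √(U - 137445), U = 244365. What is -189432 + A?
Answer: -189432 + 18*√330 ≈ -1.8911e+5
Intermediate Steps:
A = 18*√330 (A = √(244365 - 137445) = √106920 = 18*√330 ≈ 326.99)
-189432 + A = -189432 + 18*√330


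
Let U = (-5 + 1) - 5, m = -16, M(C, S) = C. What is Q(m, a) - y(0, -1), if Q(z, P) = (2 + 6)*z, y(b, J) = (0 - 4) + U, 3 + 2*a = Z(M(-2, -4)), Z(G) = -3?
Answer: -115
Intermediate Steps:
a = -3 (a = -3/2 + (½)*(-3) = -3/2 - 3/2 = -3)
U = -9 (U = -4 - 5 = -9)
y(b, J) = -13 (y(b, J) = (0 - 4) - 9 = -4 - 9 = -13)
Q(z, P) = 8*z
Q(m, a) - y(0, -1) = 8*(-16) - 1*(-13) = -128 + 13 = -115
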